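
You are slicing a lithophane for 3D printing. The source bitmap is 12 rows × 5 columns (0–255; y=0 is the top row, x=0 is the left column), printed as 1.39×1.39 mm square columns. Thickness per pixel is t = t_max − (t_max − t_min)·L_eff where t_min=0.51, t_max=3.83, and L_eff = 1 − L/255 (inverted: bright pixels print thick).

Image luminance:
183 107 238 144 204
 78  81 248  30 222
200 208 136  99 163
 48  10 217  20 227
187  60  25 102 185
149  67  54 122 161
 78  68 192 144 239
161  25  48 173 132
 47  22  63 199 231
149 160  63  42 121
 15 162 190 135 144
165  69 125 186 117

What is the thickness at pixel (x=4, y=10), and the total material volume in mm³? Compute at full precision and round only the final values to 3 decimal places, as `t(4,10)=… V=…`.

span = t_max - t_min = 3.83 - 0.51 = 3.320
L(4,10) = 144, L_eff = 1 - 144/255 = 0.435294 (inverted)
t(4,10) = 3.83 - 3.320·0.435294 = 2.385
Σt over all 12·5 pixels = 165839/1275 ≈ 130.0698039
V = pitch²·Σt = 1.39²·165839/1275 = 251.308

t(4,10)=2.385 V=251.308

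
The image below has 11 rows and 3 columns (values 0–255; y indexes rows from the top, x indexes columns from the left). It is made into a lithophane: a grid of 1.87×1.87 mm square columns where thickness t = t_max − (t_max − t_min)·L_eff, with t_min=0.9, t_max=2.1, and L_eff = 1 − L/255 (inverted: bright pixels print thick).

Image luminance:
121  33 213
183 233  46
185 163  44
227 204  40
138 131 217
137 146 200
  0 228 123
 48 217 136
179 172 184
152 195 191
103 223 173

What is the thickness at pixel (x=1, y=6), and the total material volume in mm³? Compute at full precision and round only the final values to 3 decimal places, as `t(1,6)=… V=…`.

t(1,6)=1.973 V=185.891

span = t_max - t_min = 2.1 - 0.9 = 1.200
L(1,6) = 228, L_eff = 1 - 228/255 = 0.105882 (inverted)
t(1,6) = 2.1 - 1.200·0.105882 = 1.973
Σt over all 11·3 pixels = 9037/170 ≈ 53.1588235
V = pitch²·Σt = 1.87²·9037/170 = 185.891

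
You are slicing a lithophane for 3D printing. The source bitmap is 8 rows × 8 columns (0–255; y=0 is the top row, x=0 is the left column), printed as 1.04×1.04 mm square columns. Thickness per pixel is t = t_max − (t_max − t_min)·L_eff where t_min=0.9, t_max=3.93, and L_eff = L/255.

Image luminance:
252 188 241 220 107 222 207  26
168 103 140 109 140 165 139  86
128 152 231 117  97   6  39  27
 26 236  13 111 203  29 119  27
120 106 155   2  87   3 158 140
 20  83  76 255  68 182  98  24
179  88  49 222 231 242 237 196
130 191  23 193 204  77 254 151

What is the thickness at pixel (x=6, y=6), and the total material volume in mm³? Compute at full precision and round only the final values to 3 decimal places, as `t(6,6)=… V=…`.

span = t_max - t_min = 3.93 - 0.9 = 3.030
L(6,6) = 237, L_eff = 237/255 = 0.929412
t(6,6) = 3.93 - 3.030·0.929412 = 1.114
Σt over all 8·8 pixels = 648901/4250 ≈ 152.6825882
V = pitch²·Σt = 1.04²·648901/4250 = 165.141

t(6,6)=1.114 V=165.141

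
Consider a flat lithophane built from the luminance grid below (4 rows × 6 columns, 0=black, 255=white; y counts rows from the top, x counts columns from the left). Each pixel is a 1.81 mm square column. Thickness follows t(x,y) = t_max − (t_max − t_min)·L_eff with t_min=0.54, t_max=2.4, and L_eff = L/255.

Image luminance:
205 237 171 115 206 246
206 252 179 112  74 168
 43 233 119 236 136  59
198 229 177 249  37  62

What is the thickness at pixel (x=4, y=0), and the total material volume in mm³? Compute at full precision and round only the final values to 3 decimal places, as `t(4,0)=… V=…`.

span = t_max - t_min = 2.4 - 0.54 = 1.860
L(4,0) = 206, L_eff = 206/255 = 0.807843
t(4,0) = 2.4 - 1.860·0.807843 = 0.897
Σt over all 4·6 pixels = 122381/4250 ≈ 28.7955294
V = pitch²·Σt = 1.81²·122381/4250 = 94.337

t(4,0)=0.897 V=94.337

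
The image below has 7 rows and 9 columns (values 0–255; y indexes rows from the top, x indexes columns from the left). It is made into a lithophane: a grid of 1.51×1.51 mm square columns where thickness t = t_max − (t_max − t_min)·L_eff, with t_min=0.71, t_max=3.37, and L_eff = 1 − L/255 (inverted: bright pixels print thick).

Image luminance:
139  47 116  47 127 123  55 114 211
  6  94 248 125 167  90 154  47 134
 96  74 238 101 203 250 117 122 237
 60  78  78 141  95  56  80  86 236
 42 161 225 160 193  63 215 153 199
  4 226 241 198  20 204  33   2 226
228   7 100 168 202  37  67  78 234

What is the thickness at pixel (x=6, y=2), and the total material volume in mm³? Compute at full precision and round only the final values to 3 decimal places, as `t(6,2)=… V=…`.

span = t_max - t_min = 3.37 - 0.71 = 2.660
L(6,2) = 117, L_eff = 1 - 117/255 = 0.541176 (inverted)
t(6,2) = 3.37 - 2.660·0.541176 = 1.930
Σt over all 7·9 pixels = 3289363/25500 ≈ 128.9946275
V = pitch²·Σt = 1.51²·3289363/25500 = 294.121

t(6,2)=1.930 V=294.121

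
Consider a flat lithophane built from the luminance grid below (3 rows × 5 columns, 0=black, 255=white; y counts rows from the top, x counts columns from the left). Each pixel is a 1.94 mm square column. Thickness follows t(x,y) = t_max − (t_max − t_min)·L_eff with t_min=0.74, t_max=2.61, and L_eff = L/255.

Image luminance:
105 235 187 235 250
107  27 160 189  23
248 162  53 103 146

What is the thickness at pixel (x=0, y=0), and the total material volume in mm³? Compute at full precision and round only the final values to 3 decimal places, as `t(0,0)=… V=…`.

t(0,0)=1.840 V=85.798

span = t_max - t_min = 2.61 - 0.74 = 1.870
L(0,0) = 105, L_eff = 105/255 = 0.411765
t(0,0) = 2.61 - 1.870·0.411765 = 1.840
Σt over all 3·5 pixels = 6839/300 ≈ 22.7966667
V = pitch²·Σt = 1.94²·6839/300 = 85.798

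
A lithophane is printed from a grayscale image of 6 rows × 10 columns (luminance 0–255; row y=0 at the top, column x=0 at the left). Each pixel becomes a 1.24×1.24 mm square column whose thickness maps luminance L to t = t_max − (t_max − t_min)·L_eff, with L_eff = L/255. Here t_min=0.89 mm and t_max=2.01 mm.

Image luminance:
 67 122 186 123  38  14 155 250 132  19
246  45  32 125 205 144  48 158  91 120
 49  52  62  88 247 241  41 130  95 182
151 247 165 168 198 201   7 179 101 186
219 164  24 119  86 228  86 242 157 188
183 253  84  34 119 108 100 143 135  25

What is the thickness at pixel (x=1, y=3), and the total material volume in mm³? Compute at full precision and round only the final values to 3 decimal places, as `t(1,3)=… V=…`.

t(1,3)=0.925 V=132.711

span = t_max - t_min = 2.01 - 0.89 = 1.120
L(1,3) = 247, L_eff = 247/255 = 0.968627
t(1,3) = 2.01 - 1.120·0.968627 = 0.925
Σt over all 6·10 pixels = 550229/6375 ≈ 86.3104314
V = pitch²·Σt = 1.24²·550229/6375 = 132.711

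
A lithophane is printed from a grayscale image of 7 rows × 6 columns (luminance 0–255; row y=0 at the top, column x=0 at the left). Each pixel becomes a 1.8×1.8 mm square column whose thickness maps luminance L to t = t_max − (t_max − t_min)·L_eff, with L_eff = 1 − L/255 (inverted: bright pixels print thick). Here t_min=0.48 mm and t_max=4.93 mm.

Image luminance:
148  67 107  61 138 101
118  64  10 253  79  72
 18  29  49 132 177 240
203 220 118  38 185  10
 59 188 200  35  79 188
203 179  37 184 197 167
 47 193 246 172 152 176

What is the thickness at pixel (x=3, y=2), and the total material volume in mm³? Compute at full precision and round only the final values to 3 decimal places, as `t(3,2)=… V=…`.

span = t_max - t_min = 4.93 - 0.48 = 4.450
L(3,2) = 132, L_eff = 1 - 132/255 = 0.482353 (inverted)
t(3,2) = 4.93 - 4.450·0.482353 = 2.784
Σt over all 7·6 pixels = 577987/5100 ≈ 113.3307843
V = pitch²·Σt = 1.8²·577987/5100 = 367.192

t(3,2)=2.784 V=367.192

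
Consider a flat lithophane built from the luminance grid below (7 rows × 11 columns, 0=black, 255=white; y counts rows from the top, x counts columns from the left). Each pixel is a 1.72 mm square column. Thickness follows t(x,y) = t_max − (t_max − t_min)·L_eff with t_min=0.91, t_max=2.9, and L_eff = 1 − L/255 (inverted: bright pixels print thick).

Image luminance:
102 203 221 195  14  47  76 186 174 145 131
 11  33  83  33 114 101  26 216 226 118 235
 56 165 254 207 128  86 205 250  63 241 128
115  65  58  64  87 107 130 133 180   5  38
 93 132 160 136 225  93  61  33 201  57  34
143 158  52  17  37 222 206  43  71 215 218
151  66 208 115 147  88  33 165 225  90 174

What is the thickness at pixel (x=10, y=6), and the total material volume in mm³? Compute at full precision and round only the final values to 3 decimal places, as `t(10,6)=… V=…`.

span = t_max - t_min = 2.9 - 0.91 = 1.990
L(10,6) = 174, L_eff = 1 - 174/255 = 0.317647 (inverted)
t(10,6) = 2.9 - 1.990·0.317647 = 2.268
Σt over all 7·11 pixels = 3682061/25500 ≈ 144.3945490
V = pitch²·Σt = 1.72²·3682061/25500 = 427.177

t(10,6)=2.268 V=427.177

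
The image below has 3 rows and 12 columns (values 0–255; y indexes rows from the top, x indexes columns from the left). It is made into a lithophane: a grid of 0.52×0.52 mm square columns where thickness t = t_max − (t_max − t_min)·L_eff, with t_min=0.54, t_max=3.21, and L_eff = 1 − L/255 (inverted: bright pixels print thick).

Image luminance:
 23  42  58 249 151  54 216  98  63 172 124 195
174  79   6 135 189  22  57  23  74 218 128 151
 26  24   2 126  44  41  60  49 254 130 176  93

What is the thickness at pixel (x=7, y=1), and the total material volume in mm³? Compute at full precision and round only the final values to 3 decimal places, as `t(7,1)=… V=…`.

span = t_max - t_min = 3.21 - 0.54 = 2.670
L(7,1) = 23, L_eff = 1 - 23/255 = 0.909804 (inverted)
t(7,1) = 3.21 - 2.670·0.909804 = 0.781
Σt over all 3·12 pixels = 248427/4250 ≈ 58.4534118
V = pitch²·Σt = 0.52²·248427/4250 = 15.806

t(7,1)=0.781 V=15.806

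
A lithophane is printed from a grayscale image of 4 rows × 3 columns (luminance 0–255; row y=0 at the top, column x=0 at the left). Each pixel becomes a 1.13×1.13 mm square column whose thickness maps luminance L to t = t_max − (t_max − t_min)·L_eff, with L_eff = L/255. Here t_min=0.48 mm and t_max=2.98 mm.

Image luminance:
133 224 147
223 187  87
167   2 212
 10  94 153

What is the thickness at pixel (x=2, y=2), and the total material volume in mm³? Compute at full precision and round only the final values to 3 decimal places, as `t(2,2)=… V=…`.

t(2,2)=0.902 V=25.144

span = t_max - t_min = 2.98 - 0.48 = 2.500
L(2,2) = 212, L_eff = 212/255 = 0.831373
t(2,2) = 2.98 - 2.500·0.831373 = 0.902
Σt over all 4·3 pixels = 50213/2550 ≈ 19.6913725
V = pitch²·Σt = 1.13²·50213/2550 = 25.144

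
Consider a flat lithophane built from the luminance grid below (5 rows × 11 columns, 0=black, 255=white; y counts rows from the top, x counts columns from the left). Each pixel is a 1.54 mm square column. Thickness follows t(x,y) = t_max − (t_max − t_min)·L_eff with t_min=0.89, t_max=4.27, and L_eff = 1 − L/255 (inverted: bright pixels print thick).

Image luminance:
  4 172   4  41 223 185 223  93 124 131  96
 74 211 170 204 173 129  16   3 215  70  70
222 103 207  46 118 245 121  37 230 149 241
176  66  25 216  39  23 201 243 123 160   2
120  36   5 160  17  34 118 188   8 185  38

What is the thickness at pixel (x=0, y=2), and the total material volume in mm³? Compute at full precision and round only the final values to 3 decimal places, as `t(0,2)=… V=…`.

span = t_max - t_min = 4.27 - 0.89 = 3.380
L(0,2) = 222, L_eff = 1 - 222/255 = 0.129412 (inverted)
t(0,2) = 4.27 - 3.380·0.129412 = 3.833
Σt over all 5·11 pixels = 3456379/25500 ≈ 135.5442745
V = pitch²·Σt = 1.54²·3456379/25500 = 321.457

t(0,2)=3.833 V=321.457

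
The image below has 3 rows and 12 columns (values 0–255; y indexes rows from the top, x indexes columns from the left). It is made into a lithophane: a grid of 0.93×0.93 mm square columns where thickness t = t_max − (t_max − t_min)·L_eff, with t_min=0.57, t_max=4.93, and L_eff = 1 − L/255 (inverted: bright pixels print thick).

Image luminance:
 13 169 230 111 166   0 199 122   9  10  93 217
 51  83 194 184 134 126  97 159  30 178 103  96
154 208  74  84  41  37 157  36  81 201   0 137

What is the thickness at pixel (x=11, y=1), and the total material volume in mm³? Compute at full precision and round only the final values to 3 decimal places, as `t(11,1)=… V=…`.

t(11,1)=2.211 V=76.664

span = t_max - t_min = 4.93 - 0.57 = 4.360
L(11,1) = 96, L_eff = 1 - 96/255 = 0.623529 (inverted)
t(11,1) = 4.93 - 4.360·0.623529 = 2.211
Σt over all 3·12 pixels = 188357/2125 ≈ 88.6385882
V = pitch²·Σt = 0.93²·188357/2125 = 76.664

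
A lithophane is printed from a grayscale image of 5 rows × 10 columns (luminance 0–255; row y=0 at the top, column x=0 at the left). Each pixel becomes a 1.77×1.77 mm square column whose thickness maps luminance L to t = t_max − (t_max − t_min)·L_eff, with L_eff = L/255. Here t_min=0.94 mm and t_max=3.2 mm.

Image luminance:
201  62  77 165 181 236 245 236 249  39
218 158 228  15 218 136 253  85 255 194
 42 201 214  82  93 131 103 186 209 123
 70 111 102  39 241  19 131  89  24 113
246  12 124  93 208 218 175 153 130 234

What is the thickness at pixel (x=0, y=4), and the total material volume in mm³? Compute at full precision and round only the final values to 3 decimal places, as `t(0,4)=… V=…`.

span = t_max - t_min = 3.2 - 0.94 = 2.260
L(0,4) = 246, L_eff = 246/255 = 0.964706
t(0,4) = 3.2 - 2.260·0.964706 = 1.020
Σt over all 5·10 pixels = 1207529/12750 ≈ 94.7081569
V = pitch²·Σt = 1.77²·1207529/12750 = 296.711

t(0,4)=1.020 V=296.711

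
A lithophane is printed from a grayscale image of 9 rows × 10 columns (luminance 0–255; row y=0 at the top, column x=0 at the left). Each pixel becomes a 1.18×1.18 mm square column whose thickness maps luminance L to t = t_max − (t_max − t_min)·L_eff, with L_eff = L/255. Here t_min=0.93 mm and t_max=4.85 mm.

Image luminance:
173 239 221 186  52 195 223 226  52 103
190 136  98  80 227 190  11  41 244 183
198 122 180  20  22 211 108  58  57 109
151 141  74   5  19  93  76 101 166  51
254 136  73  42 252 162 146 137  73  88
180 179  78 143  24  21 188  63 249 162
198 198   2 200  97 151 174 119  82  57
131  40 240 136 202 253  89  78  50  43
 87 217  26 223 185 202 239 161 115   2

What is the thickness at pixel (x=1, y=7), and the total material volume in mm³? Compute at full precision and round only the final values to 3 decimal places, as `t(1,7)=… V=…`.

t(1,7)=4.235 V=357.797

span = t_max - t_min = 4.85 - 0.93 = 3.920
L(1,7) = 40, L_eff = 40/255 = 0.156863
t(1,7) = 4.85 - 3.920·0.156863 = 4.235
Σt over all 9·10 pixels = 256.964
V = pitch²·Σt = 1.18²·256.964 = 357.797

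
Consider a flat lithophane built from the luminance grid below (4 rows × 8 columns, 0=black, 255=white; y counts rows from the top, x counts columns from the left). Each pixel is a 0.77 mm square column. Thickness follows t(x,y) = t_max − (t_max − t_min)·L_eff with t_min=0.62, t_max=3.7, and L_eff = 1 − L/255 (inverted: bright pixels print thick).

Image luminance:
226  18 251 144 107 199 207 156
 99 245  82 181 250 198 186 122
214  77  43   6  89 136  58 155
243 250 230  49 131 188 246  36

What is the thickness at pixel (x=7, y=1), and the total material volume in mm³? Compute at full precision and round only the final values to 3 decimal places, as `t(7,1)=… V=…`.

t(7,1)=2.094 V=46.295

span = t_max - t_min = 3.7 - 0.62 = 3.080
L(7,1) = 122, L_eff = 1 - 122/255 = 0.521569 (inverted)
t(7,1) = 3.7 - 3.080·0.521569 = 2.094
Σt over all 4·8 pixels = 497774/6375 ≈ 78.0821961
V = pitch²·Σt = 0.77²·497774/6375 = 46.295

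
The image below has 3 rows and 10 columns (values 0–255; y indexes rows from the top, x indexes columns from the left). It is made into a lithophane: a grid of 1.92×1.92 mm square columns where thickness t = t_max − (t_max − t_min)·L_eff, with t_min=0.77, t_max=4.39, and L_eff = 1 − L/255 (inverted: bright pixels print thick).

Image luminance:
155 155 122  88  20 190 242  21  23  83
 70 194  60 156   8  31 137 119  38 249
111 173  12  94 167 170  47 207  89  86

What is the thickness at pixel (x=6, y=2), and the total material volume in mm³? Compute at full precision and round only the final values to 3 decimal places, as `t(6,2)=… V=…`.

t(6,2)=1.437 V=258.742

span = t_max - t_min = 4.39 - 0.77 = 3.620
L(6,2) = 47, L_eff = 1 - 47/255 = 0.815686 (inverted)
t(6,2) = 4.39 - 3.620·0.815686 = 1.437
Σt over all 3·10 pixels = 447451/6375 ≈ 70.1883922
V = pitch²·Σt = 1.92²·447451/6375 = 258.742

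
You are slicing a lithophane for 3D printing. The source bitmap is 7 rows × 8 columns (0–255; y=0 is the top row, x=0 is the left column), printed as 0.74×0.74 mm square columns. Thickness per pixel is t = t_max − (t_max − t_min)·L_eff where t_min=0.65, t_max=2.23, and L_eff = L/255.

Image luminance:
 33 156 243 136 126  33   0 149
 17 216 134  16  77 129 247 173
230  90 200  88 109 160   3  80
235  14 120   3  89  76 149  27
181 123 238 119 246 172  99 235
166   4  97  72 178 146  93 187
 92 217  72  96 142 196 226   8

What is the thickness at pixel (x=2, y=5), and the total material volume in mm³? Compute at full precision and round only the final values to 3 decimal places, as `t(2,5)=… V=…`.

t(2,5)=1.629 V=44.759

span = t_max - t_min = 2.23 - 0.65 = 1.580
L(2,5) = 97, L_eff = 97/255 = 0.380392
t(2,5) = 2.23 - 1.580·0.380392 = 1.629
Σt over all 7·8 pixels = 347381/4250 ≈ 81.7367059
V = pitch²·Σt = 0.74²·347381/4250 = 44.759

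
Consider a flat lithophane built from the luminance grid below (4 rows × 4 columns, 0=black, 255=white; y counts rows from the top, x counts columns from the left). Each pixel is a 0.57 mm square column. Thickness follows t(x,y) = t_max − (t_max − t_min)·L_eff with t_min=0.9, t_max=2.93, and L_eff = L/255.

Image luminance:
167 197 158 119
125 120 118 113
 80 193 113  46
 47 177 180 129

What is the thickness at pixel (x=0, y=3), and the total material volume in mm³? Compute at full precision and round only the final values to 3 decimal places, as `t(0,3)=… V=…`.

t(0,3)=2.556 V=9.846

span = t_max - t_min = 2.93 - 0.9 = 2.030
L(0,3) = 47, L_eff = 47/255 = 0.184314
t(0,3) = 2.93 - 2.030·0.184314 = 2.556
Σt over all 4·4 pixels = 128799/4250 ≈ 30.3056471
V = pitch²·Σt = 0.57²·128799/4250 = 9.846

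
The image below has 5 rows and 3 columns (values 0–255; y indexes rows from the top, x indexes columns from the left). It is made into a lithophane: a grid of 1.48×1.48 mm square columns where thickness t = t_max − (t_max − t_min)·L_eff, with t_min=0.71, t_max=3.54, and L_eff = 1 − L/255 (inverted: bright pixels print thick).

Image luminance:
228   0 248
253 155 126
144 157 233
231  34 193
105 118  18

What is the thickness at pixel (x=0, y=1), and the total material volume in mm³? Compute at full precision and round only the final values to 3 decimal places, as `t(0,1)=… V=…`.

span = t_max - t_min = 3.54 - 0.71 = 2.830
L(0,1) = 253, L_eff = 1 - 253/255 = 0.007843 (inverted)
t(0,1) = 3.54 - 2.830·0.007843 = 3.518
Σt over all 5·3 pixels = 226586/6375 ≈ 35.5429020
V = pitch²·Σt = 1.48²·226586/6375 = 77.853

t(0,1)=3.518 V=77.853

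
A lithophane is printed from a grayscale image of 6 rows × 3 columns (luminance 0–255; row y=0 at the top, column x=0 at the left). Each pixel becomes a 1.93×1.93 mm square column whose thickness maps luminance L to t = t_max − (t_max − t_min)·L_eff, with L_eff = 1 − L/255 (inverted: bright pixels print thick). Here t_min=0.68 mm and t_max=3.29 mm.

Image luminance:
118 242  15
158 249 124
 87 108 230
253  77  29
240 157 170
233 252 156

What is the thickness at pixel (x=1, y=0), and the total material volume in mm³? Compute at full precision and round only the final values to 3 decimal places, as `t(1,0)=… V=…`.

t(1,0)=3.157 V=156.080

span = t_max - t_min = 3.29 - 0.68 = 2.610
L(1,0) = 242, L_eff = 1 - 242/255 = 0.050980 (inverted)
t(1,0) = 3.29 - 2.610·0.050980 = 3.157
Σt over all 6·3 pixels = 178083/4250 ≈ 41.9018824
V = pitch²·Σt = 1.93²·178083/4250 = 156.080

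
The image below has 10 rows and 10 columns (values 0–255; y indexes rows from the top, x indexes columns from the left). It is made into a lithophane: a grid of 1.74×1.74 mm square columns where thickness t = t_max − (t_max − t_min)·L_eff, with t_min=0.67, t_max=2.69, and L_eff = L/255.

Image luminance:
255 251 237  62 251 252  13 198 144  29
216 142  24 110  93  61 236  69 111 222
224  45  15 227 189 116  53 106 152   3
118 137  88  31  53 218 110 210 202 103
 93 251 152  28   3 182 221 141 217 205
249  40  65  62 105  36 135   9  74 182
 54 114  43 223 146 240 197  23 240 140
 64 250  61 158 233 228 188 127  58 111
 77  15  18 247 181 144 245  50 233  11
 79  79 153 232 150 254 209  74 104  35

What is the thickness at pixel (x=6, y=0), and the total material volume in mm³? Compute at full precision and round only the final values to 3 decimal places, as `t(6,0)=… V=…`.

t(6,0)=2.587 V=495.110

span = t_max - t_min = 2.69 - 0.67 = 2.020
L(6,0) = 13, L_eff = 13/255 = 0.050980
t(6,0) = 2.69 - 2.020·0.050980 = 2.587
Σt over all 10·10 pixels = 347506/2125 ≈ 163.5322353
V = pitch²·Σt = 1.74²·347506/2125 = 495.110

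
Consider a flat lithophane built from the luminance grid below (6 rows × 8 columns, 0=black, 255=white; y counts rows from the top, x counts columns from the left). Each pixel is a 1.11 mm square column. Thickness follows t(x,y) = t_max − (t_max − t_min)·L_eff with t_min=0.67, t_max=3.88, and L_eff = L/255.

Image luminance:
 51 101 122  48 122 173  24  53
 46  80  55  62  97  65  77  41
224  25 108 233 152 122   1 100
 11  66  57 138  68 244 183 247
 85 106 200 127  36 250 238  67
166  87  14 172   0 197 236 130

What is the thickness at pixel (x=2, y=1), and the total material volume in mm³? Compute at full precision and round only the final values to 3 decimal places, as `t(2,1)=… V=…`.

t(2,1)=3.188 V=147.155

span = t_max - t_min = 3.88 - 0.67 = 3.210
L(2,1) = 55, L_eff = 55/255 = 0.215686
t(2,1) = 3.88 - 3.210·0.215686 = 3.188
Σt over all 6·8 pixels = 1015191/8500 ≈ 119.4342353
V = pitch²·Σt = 1.11²·1015191/8500 = 147.155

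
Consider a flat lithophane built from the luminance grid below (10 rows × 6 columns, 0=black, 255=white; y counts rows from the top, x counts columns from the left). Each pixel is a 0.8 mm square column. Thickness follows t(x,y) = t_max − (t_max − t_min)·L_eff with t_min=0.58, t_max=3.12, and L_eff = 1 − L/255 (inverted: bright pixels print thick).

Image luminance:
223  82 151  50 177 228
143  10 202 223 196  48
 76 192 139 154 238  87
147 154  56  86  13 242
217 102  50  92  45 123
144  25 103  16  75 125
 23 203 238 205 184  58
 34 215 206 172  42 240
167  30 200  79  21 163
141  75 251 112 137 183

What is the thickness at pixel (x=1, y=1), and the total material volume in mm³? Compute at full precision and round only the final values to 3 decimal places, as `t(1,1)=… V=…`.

span = t_max - t_min = 3.12 - 0.58 = 2.540
L(1,1) = 10, L_eff = 1 - 10/255 = 0.960784 (inverted)
t(1,1) = 3.12 - 2.540·0.960784 = 0.680
Σt over all 10·6 pixels = 1435951/12750 ≈ 112.6236078
V = pitch²·Σt = 0.8²·1435951/12750 = 72.079

t(1,1)=0.680 V=72.079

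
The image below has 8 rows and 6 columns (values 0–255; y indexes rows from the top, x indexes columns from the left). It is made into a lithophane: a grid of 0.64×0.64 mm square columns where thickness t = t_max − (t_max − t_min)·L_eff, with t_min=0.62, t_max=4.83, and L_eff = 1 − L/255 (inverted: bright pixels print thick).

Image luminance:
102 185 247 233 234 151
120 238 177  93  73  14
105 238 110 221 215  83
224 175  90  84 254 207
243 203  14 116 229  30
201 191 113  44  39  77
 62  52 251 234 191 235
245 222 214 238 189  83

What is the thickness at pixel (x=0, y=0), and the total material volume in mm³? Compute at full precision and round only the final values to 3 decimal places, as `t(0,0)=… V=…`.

span = t_max - t_min = 4.83 - 0.62 = 4.210
L(0,0) = 102, L_eff = 1 - 102/255 = 0.600000 (inverted)
t(0,0) = 4.83 - 4.210·0.600000 = 2.304
Σt over all 8·6 pixels = 3953849/25500 ≈ 155.0529020
V = pitch²·Σt = 0.64²·3953849/25500 = 63.510

t(0,0)=2.304 V=63.510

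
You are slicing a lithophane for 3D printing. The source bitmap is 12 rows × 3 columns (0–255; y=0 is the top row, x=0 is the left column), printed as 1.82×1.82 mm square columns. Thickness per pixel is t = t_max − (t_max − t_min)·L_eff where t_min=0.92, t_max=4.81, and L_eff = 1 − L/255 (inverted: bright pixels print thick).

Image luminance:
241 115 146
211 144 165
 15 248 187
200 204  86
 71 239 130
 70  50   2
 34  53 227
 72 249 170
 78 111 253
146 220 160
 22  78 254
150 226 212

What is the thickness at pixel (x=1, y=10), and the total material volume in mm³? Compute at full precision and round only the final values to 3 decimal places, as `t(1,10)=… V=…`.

t(1,10)=2.110 V=374.435

span = t_max - t_min = 4.81 - 0.92 = 3.890
L(1,10) = 78, L_eff = 1 - 78/255 = 0.694118 (inverted)
t(1,10) = 4.81 - 3.890·0.694118 = 2.110
Σt over all 12·3 pixels = 2882531/25500 ≈ 113.0404314
V = pitch²·Σt = 1.82²·2882531/25500 = 374.435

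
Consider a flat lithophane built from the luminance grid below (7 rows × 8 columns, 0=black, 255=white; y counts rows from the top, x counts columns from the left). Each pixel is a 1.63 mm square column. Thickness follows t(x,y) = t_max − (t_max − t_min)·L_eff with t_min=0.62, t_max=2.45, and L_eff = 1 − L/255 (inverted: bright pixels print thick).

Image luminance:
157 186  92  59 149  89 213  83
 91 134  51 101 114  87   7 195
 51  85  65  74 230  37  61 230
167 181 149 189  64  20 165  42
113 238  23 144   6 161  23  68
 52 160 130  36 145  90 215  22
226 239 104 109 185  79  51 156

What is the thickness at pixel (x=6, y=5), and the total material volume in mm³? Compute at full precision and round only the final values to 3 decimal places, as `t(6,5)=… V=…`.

t(6,5)=2.163 V=214.144

span = t_max - t_min = 2.45 - 0.62 = 1.830
L(6,5) = 215, L_eff = 1 - 215/255 = 0.156863 (inverted)
t(6,5) = 2.45 - 1.830·0.156863 = 2.163
Σt over all 7·8 pixels = 685093/8500 ≈ 80.5991765
V = pitch²·Σt = 1.63²·685093/8500 = 214.144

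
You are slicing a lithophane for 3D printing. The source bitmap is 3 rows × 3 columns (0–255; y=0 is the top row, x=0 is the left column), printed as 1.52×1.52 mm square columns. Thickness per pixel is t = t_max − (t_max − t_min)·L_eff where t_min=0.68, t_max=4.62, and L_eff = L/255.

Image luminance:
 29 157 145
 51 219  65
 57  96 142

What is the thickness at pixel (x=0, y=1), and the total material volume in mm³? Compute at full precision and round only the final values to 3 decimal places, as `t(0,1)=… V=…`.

t(0,1)=3.832 V=61.761

span = t_max - t_min = 4.62 - 0.68 = 3.940
L(0,1) = 51, L_eff = 51/255 = 0.200000
t(0,1) = 4.62 - 3.940·0.200000 = 3.832
Σt over all 3·3 pixels = 170414/6375 ≈ 26.7316078
V = pitch²·Σt = 1.52²·170414/6375 = 61.761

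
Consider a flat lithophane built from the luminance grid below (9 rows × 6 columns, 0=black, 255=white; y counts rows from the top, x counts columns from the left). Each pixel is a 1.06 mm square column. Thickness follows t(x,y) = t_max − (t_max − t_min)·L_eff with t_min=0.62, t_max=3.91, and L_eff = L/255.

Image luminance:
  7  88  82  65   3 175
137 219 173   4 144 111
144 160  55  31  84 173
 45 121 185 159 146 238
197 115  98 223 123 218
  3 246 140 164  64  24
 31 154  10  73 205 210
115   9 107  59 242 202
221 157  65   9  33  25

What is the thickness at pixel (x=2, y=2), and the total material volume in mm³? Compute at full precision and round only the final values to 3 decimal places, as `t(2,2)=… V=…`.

t(2,2)=3.200 V=146.039

span = t_max - t_min = 3.91 - 0.62 = 3.290
L(2,2) = 55, L_eff = 55/255 = 0.215686
t(2,2) = 3.91 - 3.290·0.215686 = 3.200
Σt over all 9·6 pixels = 1104777/8500 ≈ 129.9737647
V = pitch²·Σt = 1.06²·1104777/8500 = 146.039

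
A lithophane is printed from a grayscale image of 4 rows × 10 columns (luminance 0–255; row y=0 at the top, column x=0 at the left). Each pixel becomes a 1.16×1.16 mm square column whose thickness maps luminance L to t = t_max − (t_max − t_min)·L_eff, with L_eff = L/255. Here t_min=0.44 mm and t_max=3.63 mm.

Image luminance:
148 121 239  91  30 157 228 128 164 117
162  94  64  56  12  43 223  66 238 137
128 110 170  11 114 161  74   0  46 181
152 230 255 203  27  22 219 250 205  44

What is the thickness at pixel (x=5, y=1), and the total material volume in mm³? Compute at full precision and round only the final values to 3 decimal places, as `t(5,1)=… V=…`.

span = t_max - t_min = 3.63 - 0.44 = 3.190
L(5,1) = 43, L_eff = 43/255 = 0.168627
t(5,1) = 3.63 - 3.190·0.168627 = 3.092
Σt over all 4·10 pixels = 103466/1275 ≈ 81.1498039
V = pitch²·Σt = 1.16²·103466/1275 = 109.195

t(5,1)=3.092 V=109.195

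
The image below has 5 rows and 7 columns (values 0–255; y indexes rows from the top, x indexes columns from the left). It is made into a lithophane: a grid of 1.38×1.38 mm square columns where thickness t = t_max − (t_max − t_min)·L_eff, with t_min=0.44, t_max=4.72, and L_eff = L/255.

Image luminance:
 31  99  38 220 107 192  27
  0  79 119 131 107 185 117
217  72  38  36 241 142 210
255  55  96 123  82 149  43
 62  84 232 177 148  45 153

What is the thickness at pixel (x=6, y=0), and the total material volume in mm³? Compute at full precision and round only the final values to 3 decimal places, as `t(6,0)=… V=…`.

t(6,0)=4.267 V=183.171

span = t_max - t_min = 4.72 - 0.44 = 4.280
L(6,0) = 27, L_eff = 27/255 = 0.105882
t(6,0) = 4.72 - 4.280·0.105882 = 4.267
Σt over all 5·7 pixels = 613166/6375 ≈ 96.1829020
V = pitch²·Σt = 1.38²·613166/6375 = 183.171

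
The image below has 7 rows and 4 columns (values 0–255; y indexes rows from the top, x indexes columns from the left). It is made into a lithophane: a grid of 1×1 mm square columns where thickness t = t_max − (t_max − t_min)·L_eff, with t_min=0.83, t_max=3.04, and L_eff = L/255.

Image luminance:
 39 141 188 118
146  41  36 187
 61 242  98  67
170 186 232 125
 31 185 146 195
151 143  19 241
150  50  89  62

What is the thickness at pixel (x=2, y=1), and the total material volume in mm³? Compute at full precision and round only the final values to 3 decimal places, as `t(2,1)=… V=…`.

span = t_max - t_min = 3.04 - 0.83 = 2.210
L(2,1) = 36, L_eff = 36/255 = 0.141176
t(2,1) = 3.04 - 2.210·0.141176 = 2.728
Σt over all 7·4 pixels = 81673/1500 ≈ 54.4486667
V = pitch²·Σt = 1²·81673/1500 = 54.449

t(2,1)=2.728 V=54.449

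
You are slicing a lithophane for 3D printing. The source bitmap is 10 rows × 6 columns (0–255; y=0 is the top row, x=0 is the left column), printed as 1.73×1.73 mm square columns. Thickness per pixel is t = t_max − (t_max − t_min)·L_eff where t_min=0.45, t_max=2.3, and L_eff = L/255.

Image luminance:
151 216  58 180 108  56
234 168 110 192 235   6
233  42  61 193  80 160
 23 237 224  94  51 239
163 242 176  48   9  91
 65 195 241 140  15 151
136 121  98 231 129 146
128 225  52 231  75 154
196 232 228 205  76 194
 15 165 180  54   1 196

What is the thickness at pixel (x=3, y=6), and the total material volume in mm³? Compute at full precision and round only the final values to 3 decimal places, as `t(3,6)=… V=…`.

t(3,6)=0.624 V=231.606

span = t_max - t_min = 2.3 - 0.45 = 1.850
L(3,6) = 231, L_eff = 231/255 = 0.905882
t(3,6) = 2.3 - 1.850·0.905882 = 0.624
Σt over all 10·6 pixels = 26311/340 ≈ 77.3852941
V = pitch²·Σt = 1.73²·26311/340 = 231.606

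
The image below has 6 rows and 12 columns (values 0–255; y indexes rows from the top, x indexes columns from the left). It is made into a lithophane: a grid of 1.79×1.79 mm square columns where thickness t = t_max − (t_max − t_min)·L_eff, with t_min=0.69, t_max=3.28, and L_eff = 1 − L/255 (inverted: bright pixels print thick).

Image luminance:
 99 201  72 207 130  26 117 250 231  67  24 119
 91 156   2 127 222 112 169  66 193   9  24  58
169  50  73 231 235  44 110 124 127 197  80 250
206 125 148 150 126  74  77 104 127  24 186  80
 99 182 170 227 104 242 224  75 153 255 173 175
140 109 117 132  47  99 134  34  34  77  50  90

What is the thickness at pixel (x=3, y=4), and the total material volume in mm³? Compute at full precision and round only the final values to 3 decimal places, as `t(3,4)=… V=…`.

t(3,4)=2.996 V=453.081

span = t_max - t_min = 3.28 - 0.69 = 2.590
L(3,4) = 227, L_eff = 1 - 227/255 = 0.109804 (inverted)
t(3,4) = 3.28 - 2.590·0.109804 = 2.996
Σt over all 6·12 pixels = 3605869/25500 ≈ 141.4066275
V = pitch²·Σt = 1.79²·3605869/25500 = 453.081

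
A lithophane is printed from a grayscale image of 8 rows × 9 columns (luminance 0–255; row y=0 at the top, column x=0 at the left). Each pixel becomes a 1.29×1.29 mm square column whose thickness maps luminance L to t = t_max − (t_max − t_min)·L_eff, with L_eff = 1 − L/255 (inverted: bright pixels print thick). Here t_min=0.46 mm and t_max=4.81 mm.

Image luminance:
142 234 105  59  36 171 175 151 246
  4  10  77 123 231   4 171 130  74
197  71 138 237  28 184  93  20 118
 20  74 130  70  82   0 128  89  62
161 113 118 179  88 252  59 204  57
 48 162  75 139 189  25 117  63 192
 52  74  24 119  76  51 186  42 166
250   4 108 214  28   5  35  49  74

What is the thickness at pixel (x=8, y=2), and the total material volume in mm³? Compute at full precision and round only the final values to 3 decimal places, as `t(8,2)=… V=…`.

t(8,2)=2.473 V=273.188

span = t_max - t_min = 4.81 - 0.46 = 4.350
L(8,2) = 118, L_eff = 1 - 118/255 = 0.537255 (inverted)
t(8,2) = 4.81 - 4.350·0.537255 = 2.473
Σt over all 8·9 pixels = 139541/850 ≈ 164.1658824
V = pitch²·Σt = 1.29²·139541/850 = 273.188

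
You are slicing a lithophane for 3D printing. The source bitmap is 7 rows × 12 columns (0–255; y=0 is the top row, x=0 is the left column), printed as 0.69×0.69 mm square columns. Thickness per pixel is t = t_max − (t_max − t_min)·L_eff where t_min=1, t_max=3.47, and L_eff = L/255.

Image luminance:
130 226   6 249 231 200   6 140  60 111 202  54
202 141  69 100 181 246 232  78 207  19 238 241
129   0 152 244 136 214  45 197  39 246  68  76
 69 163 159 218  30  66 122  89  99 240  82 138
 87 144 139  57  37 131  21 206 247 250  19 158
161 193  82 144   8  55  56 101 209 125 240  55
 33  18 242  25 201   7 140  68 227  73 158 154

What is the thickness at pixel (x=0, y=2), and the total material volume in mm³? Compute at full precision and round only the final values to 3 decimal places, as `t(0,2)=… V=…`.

t(0,2)=2.220 V=88.687

span = t_max - t_min = 3.47 - 1 = 2.470
L(0,2) = 129, L_eff = 129/255 = 0.505882
t(0,2) = 3.47 - 2.470·0.505882 = 2.220
Σt over all 7·12 pixels = 4750073/25500 ≈ 186.2773725
V = pitch²·Σt = 0.69²·4750073/25500 = 88.687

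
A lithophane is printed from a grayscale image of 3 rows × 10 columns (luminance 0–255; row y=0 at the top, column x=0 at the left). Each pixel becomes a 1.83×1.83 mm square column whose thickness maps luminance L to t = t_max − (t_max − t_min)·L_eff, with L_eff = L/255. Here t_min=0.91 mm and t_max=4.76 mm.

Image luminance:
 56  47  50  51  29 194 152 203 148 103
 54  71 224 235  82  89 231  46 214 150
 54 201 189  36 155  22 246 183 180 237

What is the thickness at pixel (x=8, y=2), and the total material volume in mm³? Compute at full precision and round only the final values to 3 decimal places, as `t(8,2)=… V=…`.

t(8,2)=2.042 V=279.414

span = t_max - t_min = 4.76 - 0.91 = 3.850
L(8,2) = 180, L_eff = 180/255 = 0.705882
t(8,2) = 4.76 - 3.850·0.705882 = 2.042
Σt over all 3·10 pixels = 106379/1275 ≈ 83.4345098
V = pitch²·Σt = 1.83²·106379/1275 = 279.414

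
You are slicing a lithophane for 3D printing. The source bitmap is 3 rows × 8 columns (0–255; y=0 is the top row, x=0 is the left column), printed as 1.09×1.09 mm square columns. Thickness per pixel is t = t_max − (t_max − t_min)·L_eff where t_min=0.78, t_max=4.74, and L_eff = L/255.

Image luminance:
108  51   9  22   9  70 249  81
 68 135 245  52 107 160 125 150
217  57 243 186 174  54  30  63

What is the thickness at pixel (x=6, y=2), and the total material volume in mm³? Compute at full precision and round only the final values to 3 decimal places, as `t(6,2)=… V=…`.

t(6,2)=4.274 V=85.988

span = t_max - t_min = 4.74 - 0.78 = 3.960
L(6,2) = 30, L_eff = 30/255 = 0.117647
t(6,2) = 4.74 - 3.960·0.117647 = 4.274
Σt over all 3·8 pixels = 30759/425 ≈ 72.3741176
V = pitch²·Σt = 1.09²·30759/425 = 85.988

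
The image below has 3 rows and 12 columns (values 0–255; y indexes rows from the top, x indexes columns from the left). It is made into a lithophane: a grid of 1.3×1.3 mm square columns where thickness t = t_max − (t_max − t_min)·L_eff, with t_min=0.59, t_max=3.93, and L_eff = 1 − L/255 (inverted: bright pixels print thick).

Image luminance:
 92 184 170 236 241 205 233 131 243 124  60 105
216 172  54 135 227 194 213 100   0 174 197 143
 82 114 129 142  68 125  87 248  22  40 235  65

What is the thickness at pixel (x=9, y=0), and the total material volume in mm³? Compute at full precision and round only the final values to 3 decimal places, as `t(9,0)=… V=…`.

span = t_max - t_min = 3.93 - 0.59 = 3.340
L(9,0) = 124, L_eff = 1 - 124/255 = 0.513725 (inverted)
t(9,0) = 3.93 - 3.340·0.513725 = 2.214
Σt over all 3·12 pixels = 570106/6375 ≈ 89.4283922
V = pitch²·Σt = 1.3²·570106/6375 = 151.134

t(9,0)=2.214 V=151.134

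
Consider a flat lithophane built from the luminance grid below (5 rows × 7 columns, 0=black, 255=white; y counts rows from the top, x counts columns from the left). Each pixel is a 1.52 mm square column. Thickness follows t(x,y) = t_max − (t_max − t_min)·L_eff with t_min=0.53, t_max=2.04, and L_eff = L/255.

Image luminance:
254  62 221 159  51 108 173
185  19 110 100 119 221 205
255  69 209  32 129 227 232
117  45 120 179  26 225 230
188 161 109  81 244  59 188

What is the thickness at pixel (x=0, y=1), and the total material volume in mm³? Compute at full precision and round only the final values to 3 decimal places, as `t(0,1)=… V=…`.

t(0,1)=0.945 V=95.024

span = t_max - t_min = 2.04 - 0.53 = 1.510
L(0,1) = 185, L_eff = 185/255 = 0.725490
t(0,1) = 2.04 - 1.510·0.725490 = 0.945
Σt over all 5·7 pixels = 87399/2125 ≈ 41.1289412
V = pitch²·Σt = 1.52²·87399/2125 = 95.024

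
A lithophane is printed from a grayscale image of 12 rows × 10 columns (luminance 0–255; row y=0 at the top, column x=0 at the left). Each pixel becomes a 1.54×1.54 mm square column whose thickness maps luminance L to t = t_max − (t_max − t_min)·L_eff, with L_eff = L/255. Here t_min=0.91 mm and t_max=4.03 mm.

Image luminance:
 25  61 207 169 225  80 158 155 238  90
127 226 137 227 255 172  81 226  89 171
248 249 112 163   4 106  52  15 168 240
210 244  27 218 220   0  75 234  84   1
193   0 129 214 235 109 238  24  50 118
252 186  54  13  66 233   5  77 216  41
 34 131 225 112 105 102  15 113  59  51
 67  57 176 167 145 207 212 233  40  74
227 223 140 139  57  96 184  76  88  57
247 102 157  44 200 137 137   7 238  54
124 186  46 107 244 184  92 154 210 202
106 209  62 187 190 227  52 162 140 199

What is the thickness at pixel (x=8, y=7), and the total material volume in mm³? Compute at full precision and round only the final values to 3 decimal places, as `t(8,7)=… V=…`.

t(8,7)=3.541 V=675.086

span = t_max - t_min = 4.03 - 0.91 = 3.120
L(8,7) = 40, L_eff = 40/255 = 0.156863
t(8,7) = 4.03 - 3.120·0.156863 = 3.541
Σt over all 12·10 pixels = 120978/425 ≈ 284.6541176
V = pitch²·Σt = 1.54²·120978/425 = 675.086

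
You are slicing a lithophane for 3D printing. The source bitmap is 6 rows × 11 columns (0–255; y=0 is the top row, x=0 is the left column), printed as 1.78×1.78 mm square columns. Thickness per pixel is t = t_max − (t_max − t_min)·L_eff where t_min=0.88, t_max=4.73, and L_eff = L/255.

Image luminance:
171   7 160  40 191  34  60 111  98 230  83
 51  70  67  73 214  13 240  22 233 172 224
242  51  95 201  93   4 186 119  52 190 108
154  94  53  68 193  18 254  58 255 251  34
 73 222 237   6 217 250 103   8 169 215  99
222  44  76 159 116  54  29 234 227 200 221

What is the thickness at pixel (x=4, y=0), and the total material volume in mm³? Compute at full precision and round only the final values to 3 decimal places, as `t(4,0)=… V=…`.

span = t_max - t_min = 4.73 - 0.88 = 3.850
L(4,0) = 191, L_eff = 191/255 = 0.749020
t(4,0) = 4.73 - 3.850·0.749020 = 1.846
Σt over all 6·11 pixels = 234058/1275 ≈ 183.5749020
V = pitch²·Σt = 1.78²·234058/1275 = 581.639

t(4,0)=1.846 V=581.639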